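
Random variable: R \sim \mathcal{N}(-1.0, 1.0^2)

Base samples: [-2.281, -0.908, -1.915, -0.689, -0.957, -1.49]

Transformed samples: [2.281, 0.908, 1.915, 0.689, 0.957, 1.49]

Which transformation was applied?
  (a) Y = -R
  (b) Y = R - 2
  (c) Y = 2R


Checking option (a) Y = -R:
  R = -2.281 -> Y = 2.281 ✓
  R = -0.908 -> Y = 0.908 ✓
  R = -1.915 -> Y = 1.915 ✓
All samples match this transformation.

(a) -R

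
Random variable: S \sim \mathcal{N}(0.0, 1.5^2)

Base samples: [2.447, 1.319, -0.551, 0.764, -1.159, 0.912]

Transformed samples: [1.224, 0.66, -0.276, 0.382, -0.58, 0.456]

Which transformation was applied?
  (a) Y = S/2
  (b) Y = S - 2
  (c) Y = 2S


Checking option (a) Y = S/2:
  S = 2.447 -> Y = 1.224 ✓
  S = 1.319 -> Y = 0.66 ✓
  S = -0.551 -> Y = -0.276 ✓
All samples match this transformation.

(a) S/2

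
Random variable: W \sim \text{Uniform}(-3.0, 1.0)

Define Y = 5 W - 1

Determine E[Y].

For Y = 5W - 1:
E[Y] = 5 * E[W] - 1
E[W] = (-3 + 1)/2 = -1
E[Y] = 5 * (-1) - 1 = -6

-6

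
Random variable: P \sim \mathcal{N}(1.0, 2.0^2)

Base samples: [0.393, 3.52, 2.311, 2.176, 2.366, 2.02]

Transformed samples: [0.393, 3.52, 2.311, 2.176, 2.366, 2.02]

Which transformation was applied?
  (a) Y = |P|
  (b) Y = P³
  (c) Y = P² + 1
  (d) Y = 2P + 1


Checking option (a) Y = |P|:
  P = 0.393 -> Y = 0.393 ✓
  P = 3.52 -> Y = 3.52 ✓
  P = 2.311 -> Y = 2.311 ✓
All samples match this transformation.

(a) |P|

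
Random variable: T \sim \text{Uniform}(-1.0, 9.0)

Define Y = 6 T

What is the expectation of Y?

For Y = 6T:
E[Y] = 6 * E[T]
E[T] = (-1 + 9)/2 = 4
E[Y] = 6 * 4 = 24

24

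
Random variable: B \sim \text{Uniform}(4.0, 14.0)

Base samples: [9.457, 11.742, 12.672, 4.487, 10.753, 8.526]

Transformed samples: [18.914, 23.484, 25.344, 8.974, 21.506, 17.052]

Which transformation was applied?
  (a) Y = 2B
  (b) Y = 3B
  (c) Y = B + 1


Checking option (a) Y = 2B:
  B = 9.457 -> Y = 18.914 ✓
  B = 11.742 -> Y = 23.484 ✓
  B = 12.672 -> Y = 25.344 ✓
All samples match this transformation.

(a) 2B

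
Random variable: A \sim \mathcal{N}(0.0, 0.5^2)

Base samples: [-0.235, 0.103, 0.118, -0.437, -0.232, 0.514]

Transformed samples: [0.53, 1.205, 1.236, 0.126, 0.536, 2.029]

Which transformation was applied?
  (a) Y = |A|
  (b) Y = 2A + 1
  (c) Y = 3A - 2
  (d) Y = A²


Checking option (b) Y = 2A + 1:
  A = -0.235 -> Y = 0.53 ✓
  A = 0.103 -> Y = 1.205 ✓
  A = 0.118 -> Y = 1.236 ✓
All samples match this transformation.

(b) 2A + 1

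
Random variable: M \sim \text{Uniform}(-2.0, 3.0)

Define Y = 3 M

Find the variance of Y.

For Y = aM + b: Var(Y) = a² * Var(M)
Var(M) = (3 + 2)^2/12 = 2.0833333
Var(Y) = 3² * 2.0833333 = 9 * 2.0833333 = 18.75

18.75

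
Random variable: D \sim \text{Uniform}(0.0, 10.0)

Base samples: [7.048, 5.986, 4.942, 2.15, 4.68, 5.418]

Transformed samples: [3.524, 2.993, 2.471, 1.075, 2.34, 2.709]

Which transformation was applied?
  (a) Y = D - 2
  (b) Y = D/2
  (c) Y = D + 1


Checking option (b) Y = D/2:
  D = 7.048 -> Y = 3.524 ✓
  D = 5.986 -> Y = 2.993 ✓
  D = 4.942 -> Y = 2.471 ✓
All samples match this transformation.

(b) D/2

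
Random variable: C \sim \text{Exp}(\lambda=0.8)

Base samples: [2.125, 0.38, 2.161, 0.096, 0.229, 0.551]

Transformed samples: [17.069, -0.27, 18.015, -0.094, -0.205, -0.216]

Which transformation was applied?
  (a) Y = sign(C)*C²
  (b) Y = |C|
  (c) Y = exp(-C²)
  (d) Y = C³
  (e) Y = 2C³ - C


Checking option (e) Y = 2C³ - C:
  C = 2.125 -> Y = 17.069 ✓
  C = 0.38 -> Y = -0.27 ✓
  C = 2.161 -> Y = 18.015 ✓
All samples match this transformation.

(e) 2C³ - C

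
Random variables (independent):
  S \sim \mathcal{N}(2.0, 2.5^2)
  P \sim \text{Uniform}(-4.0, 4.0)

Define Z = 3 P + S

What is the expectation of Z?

E[Z] = 1*E[S] + 3*E[P]
E[S] = 2
E[P] = 0
E[Z] = 1*2 + 3*0 = 2

2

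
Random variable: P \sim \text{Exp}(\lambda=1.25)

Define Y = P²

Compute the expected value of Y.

E[P²] = Var(P) + (E[P])² = 0.64 + 0.64 = 1.28

1.28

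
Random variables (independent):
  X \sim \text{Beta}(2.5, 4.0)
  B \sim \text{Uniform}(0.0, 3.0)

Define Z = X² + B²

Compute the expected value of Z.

E[Z] = E[X²] + E[B²]
E[X²] = Var(X) + E[X]² = 0.031558185 + 0.14792899 = 0.17948718
E[B²] = Var(B) + E[B]² = 0.75 + 2.25 = 3
E[Z] = 0.17948718 + 3 = 3.1794872

3.1794872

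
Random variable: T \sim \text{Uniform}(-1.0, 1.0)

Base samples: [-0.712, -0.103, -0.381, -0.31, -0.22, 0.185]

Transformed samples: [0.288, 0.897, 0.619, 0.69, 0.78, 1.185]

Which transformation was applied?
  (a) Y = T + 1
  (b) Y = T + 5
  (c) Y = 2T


Checking option (a) Y = T + 1:
  T = -0.712 -> Y = 0.288 ✓
  T = -0.103 -> Y = 0.897 ✓
  T = -0.381 -> Y = 0.619 ✓
All samples match this transformation.

(a) T + 1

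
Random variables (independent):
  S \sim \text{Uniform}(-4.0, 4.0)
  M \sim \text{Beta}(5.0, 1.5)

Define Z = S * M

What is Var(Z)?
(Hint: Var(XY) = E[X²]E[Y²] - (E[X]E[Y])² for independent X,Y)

Var(XY) = E[X²]E[Y²] - (E[X]E[Y])²
E[S] = 0, Var(S) = 5.3333333
E[M] = 0.76923077, Var(M) = 0.023668639
E[S²] = 5.3333333 + 0² = 5.3333333
E[M²] = 0.023668639 + 0.76923077² = 0.61538462
Var(Z) = 5.3333333*0.61538462 - (0*0.76923077)²
= 3.2820513 - 0 = 3.2820513

3.2820513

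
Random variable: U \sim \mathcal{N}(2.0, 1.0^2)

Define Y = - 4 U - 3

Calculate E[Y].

For Y = -4U - 3:
E[Y] = -4 * E[U] - 3
E[U] = 2.0 = 2
E[Y] = -4 * 2 - 3 = -11

-11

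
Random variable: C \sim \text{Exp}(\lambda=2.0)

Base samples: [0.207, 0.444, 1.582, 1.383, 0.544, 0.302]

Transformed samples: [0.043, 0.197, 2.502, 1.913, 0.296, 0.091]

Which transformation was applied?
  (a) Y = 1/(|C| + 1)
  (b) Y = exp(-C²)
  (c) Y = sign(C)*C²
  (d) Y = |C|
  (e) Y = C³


Checking option (c) Y = sign(C)*C²:
  C = 0.207 -> Y = 0.043 ✓
  C = 0.444 -> Y = 0.197 ✓
  C = 1.582 -> Y = 2.502 ✓
All samples match this transformation.

(c) sign(C)*C²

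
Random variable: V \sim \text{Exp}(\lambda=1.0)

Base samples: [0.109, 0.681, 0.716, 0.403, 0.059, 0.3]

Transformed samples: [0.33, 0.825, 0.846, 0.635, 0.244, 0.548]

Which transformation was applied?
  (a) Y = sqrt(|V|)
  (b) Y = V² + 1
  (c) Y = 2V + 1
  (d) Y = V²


Checking option (a) Y = sqrt(|V|):
  V = 0.109 -> Y = 0.33 ✓
  V = 0.681 -> Y = 0.825 ✓
  V = 0.716 -> Y = 0.846 ✓
All samples match this transformation.

(a) sqrt(|V|)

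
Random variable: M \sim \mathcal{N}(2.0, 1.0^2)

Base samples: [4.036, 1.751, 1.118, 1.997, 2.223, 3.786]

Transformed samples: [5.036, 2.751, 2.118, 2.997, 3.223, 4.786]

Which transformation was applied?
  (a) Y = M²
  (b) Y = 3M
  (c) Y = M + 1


Checking option (c) Y = M + 1:
  M = 4.036 -> Y = 5.036 ✓
  M = 1.751 -> Y = 2.751 ✓
  M = 1.118 -> Y = 2.118 ✓
All samples match this transformation.

(c) M + 1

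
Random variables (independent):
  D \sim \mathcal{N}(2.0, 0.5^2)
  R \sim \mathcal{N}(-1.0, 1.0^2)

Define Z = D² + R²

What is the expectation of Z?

E[Z] = E[D²] + E[R²]
E[D²] = Var(D) + E[D]² = 0.25 + 4 = 4.25
E[R²] = Var(R) + E[R]² = 1 + 1 = 2
E[Z] = 4.25 + 2 = 6.25

6.25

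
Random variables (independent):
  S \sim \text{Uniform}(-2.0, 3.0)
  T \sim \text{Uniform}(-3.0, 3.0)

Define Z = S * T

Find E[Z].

For independent RVs: E[XY] = E[X]*E[Y]
E[S] = 0.5
E[T] = 0
E[Z] = 0.5 * 0 = 0

0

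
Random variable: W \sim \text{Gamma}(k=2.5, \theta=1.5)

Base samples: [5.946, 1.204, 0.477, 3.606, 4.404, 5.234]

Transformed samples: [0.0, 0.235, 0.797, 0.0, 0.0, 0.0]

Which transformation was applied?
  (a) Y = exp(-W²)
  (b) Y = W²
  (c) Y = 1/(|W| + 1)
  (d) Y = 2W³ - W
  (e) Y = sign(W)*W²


Checking option (a) Y = exp(-W²):
  W = 5.946 -> Y = 0.0 ✓
  W = 1.204 -> Y = 0.235 ✓
  W = 0.477 -> Y = 0.797 ✓
All samples match this transformation.

(a) exp(-W²)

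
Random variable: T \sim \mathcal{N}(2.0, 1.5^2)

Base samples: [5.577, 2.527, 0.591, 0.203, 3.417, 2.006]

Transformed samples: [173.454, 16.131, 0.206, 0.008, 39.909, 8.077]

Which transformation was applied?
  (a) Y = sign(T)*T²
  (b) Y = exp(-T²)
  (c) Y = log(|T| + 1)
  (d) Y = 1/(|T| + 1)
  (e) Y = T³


Checking option (e) Y = T³:
  T = 5.577 -> Y = 173.454 ✓
  T = 2.527 -> Y = 16.131 ✓
  T = 0.591 -> Y = 0.206 ✓
All samples match this transformation.

(e) T³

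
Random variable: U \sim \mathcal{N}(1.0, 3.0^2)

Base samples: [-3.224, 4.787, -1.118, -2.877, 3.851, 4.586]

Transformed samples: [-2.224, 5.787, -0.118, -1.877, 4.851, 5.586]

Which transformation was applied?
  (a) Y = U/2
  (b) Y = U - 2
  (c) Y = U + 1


Checking option (c) Y = U + 1:
  U = -3.224 -> Y = -2.224 ✓
  U = 4.787 -> Y = 5.787 ✓
  U = -1.118 -> Y = -0.118 ✓
All samples match this transformation.

(c) U + 1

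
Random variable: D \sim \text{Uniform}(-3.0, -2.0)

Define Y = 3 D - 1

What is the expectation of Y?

For Y = 3D - 1:
E[Y] = 3 * E[D] - 1
E[D] = (-3 - 2)/2 = -2.5
E[Y] = 3 * (-2.5) - 1 = -8.5

-8.5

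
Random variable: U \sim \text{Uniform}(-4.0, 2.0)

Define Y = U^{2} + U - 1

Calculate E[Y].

E[Y] = 1*E[U²] + 1*E[U] - 1
E[U] = -1
E[U²] = Var(U) + (E[U])² = 3 + 1 = 4
E[Y] = 1*4 + 1*(-1) - 1 = 2

2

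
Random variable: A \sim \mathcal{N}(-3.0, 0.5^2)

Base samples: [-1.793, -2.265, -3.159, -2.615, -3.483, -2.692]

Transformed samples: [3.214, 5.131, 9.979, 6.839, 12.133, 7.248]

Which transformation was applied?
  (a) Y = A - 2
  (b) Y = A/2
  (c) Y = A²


Checking option (c) Y = A²:
  A = -1.793 -> Y = 3.214 ✓
  A = -2.265 -> Y = 5.131 ✓
  A = -3.159 -> Y = 9.979 ✓
All samples match this transformation.

(c) A²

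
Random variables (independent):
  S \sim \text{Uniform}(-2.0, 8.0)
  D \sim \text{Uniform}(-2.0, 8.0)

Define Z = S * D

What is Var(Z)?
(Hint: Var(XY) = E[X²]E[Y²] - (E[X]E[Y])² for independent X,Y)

Var(XY) = E[X²]E[Y²] - (E[X]E[Y])²
E[S] = 3, Var(S) = 8.3333333
E[D] = 3, Var(D) = 8.3333333
E[S²] = 8.3333333 + 3² = 17.333333
E[D²] = 8.3333333 + 3² = 17.333333
Var(Z) = 17.333333*17.333333 - (3*3)²
= 300.44444 - 81 = 219.44444

219.44444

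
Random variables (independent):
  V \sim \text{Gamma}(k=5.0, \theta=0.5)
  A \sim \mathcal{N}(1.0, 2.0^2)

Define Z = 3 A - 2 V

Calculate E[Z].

E[Z] = -2*E[V] + 3*E[A]
E[V] = 2.5
E[A] = 1
E[Z] = -2*2.5 + 3*1 = -2

-2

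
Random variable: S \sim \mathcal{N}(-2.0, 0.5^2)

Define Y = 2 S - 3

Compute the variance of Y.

For Y = aS + b: Var(Y) = a² * Var(S)
Var(S) = 0.5^2 = 0.25
Var(Y) = 2² * 0.25 = 4 * 0.25 = 1

1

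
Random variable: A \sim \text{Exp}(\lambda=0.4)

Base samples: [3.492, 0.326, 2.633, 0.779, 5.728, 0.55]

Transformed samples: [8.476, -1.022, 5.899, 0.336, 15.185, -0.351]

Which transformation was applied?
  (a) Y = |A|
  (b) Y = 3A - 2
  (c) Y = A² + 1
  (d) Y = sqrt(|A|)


Checking option (b) Y = 3A - 2:
  A = 3.492 -> Y = 8.476 ✓
  A = 0.326 -> Y = -1.022 ✓
  A = 2.633 -> Y = 5.899 ✓
All samples match this transformation.

(b) 3A - 2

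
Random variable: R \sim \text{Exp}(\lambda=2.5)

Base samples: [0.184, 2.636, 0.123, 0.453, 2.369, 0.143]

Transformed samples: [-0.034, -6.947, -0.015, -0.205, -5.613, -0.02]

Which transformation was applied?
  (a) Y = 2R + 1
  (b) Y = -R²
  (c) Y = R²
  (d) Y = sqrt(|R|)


Checking option (b) Y = -R²:
  R = 0.184 -> Y = -0.034 ✓
  R = 2.636 -> Y = -6.947 ✓
  R = 0.123 -> Y = -0.015 ✓
All samples match this transformation.

(b) -R²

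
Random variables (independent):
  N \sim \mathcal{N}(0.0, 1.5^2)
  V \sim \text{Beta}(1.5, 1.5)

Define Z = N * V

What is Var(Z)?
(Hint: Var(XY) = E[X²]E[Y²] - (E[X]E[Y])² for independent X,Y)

Var(XY) = E[X²]E[Y²] - (E[X]E[Y])²
E[N] = 0, Var(N) = 2.25
E[V] = 0.5, Var(V) = 0.0625
E[N²] = 2.25 + 0² = 2.25
E[V²] = 0.0625 + 0.5² = 0.3125
Var(Z) = 2.25*0.3125 - (0*0.5)²
= 0.703125 - 0 = 0.703125

0.703125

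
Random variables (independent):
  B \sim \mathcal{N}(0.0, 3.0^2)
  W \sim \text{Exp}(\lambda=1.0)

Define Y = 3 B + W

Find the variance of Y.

For independent RVs: Var(aX + bY) = a²Var(X) + b²Var(Y)
Var(B) = 9
Var(W) = 1
Var(Y) = 3²*9 + 1²*1
= 9*9 + 1*1 = 82

82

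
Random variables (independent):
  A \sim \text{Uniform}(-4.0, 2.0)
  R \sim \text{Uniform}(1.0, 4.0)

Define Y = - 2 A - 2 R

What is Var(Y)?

For independent RVs: Var(aX + bY) = a²Var(X) + b²Var(Y)
Var(A) = 3
Var(R) = 0.75
Var(Y) = (-2)²*3 + (-2)²*0.75
= 4*3 + 4*0.75 = 15

15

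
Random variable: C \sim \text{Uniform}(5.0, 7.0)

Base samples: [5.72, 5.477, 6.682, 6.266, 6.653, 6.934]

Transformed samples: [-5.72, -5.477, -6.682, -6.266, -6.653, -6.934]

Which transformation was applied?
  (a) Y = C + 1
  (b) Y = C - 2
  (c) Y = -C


Checking option (c) Y = -C:
  C = 5.72 -> Y = -5.72 ✓
  C = 5.477 -> Y = -5.477 ✓
  C = 6.682 -> Y = -6.682 ✓
All samples match this transformation.

(c) -C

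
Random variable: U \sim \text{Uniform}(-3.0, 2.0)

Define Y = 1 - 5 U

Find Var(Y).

For Y = aU + b: Var(Y) = a² * Var(U)
Var(U) = (2 + 3)^2/12 = 2.0833333
Var(Y) = (-5)² * 2.0833333 = 25 * 2.0833333 = 52.083333

52.083333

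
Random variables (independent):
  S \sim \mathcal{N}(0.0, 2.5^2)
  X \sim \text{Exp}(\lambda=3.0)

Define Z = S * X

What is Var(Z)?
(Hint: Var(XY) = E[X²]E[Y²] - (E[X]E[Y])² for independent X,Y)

Var(XY) = E[X²]E[Y²] - (E[X]E[Y])²
E[S] = 0, Var(S) = 6.25
E[X] = 0.33333333, Var(X) = 0.11111111
E[S²] = 6.25 + 0² = 6.25
E[X²] = 0.11111111 + 0.33333333² = 0.22222222
Var(Z) = 6.25*0.22222222 - (0*0.33333333)²
= 1.3888889 - 0 = 1.3888889

1.3888889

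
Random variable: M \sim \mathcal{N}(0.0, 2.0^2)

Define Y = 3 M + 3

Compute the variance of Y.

For Y = aM + b: Var(Y) = a² * Var(M)
Var(M) = 2.0^2 = 4
Var(Y) = 3² * 4 = 9 * 4 = 36

36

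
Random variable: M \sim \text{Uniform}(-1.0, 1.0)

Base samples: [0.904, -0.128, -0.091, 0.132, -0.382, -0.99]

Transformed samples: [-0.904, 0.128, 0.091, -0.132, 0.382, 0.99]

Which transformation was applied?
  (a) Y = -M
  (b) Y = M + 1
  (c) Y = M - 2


Checking option (a) Y = -M:
  M = 0.904 -> Y = -0.904 ✓
  M = -0.128 -> Y = 0.128 ✓
  M = -0.091 -> Y = 0.091 ✓
All samples match this transformation.

(a) -M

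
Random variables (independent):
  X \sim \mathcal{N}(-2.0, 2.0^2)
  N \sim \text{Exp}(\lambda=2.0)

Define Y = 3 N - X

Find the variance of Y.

For independent RVs: Var(aX + bY) = a²Var(X) + b²Var(Y)
Var(X) = 4
Var(N) = 0.25
Var(Y) = (-1)²*4 + 3²*0.25
= 1*4 + 9*0.25 = 6.25

6.25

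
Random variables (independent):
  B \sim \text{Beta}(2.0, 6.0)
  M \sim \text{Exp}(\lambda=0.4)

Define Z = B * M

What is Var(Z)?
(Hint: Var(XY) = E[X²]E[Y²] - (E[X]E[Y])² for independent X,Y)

Var(XY) = E[X²]E[Y²] - (E[X]E[Y])²
E[B] = 0.25, Var(B) = 0.020833333
E[M] = 2.5, Var(M) = 6.25
E[B²] = 0.020833333 + 0.25² = 0.083333333
E[M²] = 6.25 + 2.5² = 12.5
Var(Z) = 0.083333333*12.5 - (0.25*2.5)²
= 1.0416667 - 0.390625 = 0.65104167

0.65104167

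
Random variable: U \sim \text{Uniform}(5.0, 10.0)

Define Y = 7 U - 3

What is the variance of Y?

For Y = aU + b: Var(Y) = a² * Var(U)
Var(U) = (10 - 5)^2/12 = 2.0833333
Var(Y) = 7² * 2.0833333 = 49 * 2.0833333 = 102.08333

102.08333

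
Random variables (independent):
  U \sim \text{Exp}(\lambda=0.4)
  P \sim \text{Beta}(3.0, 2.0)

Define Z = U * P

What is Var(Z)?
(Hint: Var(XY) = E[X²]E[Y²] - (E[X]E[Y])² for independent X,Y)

Var(XY) = E[X²]E[Y²] - (E[X]E[Y])²
E[U] = 2.5, Var(U) = 6.25
E[P] = 0.6, Var(P) = 0.04
E[U²] = 6.25 + 2.5² = 12.5
E[P²] = 0.04 + 0.6² = 0.4
Var(Z) = 12.5*0.4 - (2.5*0.6)²
= 5 - 2.25 = 2.75

2.75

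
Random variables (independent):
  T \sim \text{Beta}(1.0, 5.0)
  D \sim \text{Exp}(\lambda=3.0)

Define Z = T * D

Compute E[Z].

For independent RVs: E[XY] = E[X]*E[Y]
E[T] = 0.16666667
E[D] = 0.33333333
E[Z] = 0.16666667 * 0.33333333 = 0.055555556

0.055555556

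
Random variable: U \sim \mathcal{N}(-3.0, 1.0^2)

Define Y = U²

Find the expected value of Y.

E[U²] = Var(U) + (E[U])² = 1 + 9 = 10

10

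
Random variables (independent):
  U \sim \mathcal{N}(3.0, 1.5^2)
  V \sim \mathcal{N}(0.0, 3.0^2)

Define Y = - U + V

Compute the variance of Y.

For independent RVs: Var(aX + bY) = a²Var(X) + b²Var(Y)
Var(U) = 2.25
Var(V) = 9
Var(Y) = (-1)²*2.25 + 1²*9
= 1*2.25 + 1*9 = 11.25

11.25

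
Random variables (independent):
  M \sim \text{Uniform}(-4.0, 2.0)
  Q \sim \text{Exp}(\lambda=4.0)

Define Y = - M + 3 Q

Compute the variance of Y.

For independent RVs: Var(aX + bY) = a²Var(X) + b²Var(Y)
Var(M) = 3
Var(Q) = 0.0625
Var(Y) = (-1)²*3 + 3²*0.0625
= 1*3 + 9*0.0625 = 3.5625

3.5625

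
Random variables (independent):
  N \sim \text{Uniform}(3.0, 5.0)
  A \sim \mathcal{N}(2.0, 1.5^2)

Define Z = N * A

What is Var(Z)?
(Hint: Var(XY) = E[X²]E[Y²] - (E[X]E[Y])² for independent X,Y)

Var(XY) = E[X²]E[Y²] - (E[X]E[Y])²
E[N] = 4, Var(N) = 0.33333333
E[A] = 2, Var(A) = 2.25
E[N²] = 0.33333333 + 4² = 16.333333
E[A²] = 2.25 + 2² = 6.25
Var(Z) = 16.333333*6.25 - (4*2)²
= 102.08333 - 64 = 38.083333

38.083333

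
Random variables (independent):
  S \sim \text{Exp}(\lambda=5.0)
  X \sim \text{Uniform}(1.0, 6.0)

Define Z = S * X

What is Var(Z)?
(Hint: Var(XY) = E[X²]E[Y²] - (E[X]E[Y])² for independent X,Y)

Var(XY) = E[X²]E[Y²] - (E[X]E[Y])²
E[S] = 0.2, Var(S) = 0.04
E[X] = 3.5, Var(X) = 2.0833333
E[S²] = 0.04 + 0.2² = 0.08
E[X²] = 2.0833333 + 3.5² = 14.333333
Var(Z) = 0.08*14.333333 - (0.2*3.5)²
= 1.1466667 - 0.49 = 0.65666667

0.65666667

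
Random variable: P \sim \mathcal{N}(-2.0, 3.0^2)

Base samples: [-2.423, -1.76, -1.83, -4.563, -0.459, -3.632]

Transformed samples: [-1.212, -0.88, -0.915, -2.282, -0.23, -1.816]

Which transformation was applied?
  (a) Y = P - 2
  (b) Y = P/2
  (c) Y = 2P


Checking option (b) Y = P/2:
  P = -2.423 -> Y = -1.212 ✓
  P = -1.76 -> Y = -0.88 ✓
  P = -1.83 -> Y = -0.915 ✓
All samples match this transformation.

(b) P/2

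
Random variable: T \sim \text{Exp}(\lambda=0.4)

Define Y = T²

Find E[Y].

E[T²] = Var(T) + (E[T])² = 6.25 + 6.25 = 12.5

12.5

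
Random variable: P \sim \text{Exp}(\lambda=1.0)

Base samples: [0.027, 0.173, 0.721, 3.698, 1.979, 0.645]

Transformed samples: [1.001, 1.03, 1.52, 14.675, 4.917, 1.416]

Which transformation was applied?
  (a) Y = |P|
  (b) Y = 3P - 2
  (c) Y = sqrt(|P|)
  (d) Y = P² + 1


Checking option (d) Y = P² + 1:
  P = 0.027 -> Y = 1.001 ✓
  P = 0.173 -> Y = 1.03 ✓
  P = 0.721 -> Y = 1.52 ✓
All samples match this transformation.

(d) P² + 1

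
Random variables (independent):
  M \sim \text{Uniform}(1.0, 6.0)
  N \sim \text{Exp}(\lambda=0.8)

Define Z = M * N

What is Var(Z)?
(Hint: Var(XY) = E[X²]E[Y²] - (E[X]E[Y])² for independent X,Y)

Var(XY) = E[X²]E[Y²] - (E[X]E[Y])²
E[M] = 3.5, Var(M) = 2.0833333
E[N] = 1.25, Var(N) = 1.5625
E[M²] = 2.0833333 + 3.5² = 14.333333
E[N²] = 1.5625 + 1.25² = 3.125
Var(Z) = 14.333333*3.125 - (3.5*1.25)²
= 44.791667 - 19.140625 = 25.651042

25.651042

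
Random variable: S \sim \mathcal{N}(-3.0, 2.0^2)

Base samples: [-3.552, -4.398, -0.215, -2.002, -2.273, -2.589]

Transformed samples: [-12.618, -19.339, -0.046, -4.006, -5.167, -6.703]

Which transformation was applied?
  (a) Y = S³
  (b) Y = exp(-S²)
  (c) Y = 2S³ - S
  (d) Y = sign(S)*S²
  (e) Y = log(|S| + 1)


Checking option (d) Y = sign(S)*S²:
  S = -3.552 -> Y = -12.618 ✓
  S = -4.398 -> Y = -19.339 ✓
  S = -0.215 -> Y = -0.046 ✓
All samples match this transformation.

(d) sign(S)*S²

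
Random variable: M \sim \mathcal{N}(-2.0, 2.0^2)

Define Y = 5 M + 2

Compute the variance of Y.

For Y = aM + b: Var(Y) = a² * Var(M)
Var(M) = 2.0^2 = 4
Var(Y) = 5² * 4 = 25 * 4 = 100

100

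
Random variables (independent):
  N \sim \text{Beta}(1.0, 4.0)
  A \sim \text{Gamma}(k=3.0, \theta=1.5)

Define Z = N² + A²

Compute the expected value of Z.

E[Z] = E[N²] + E[A²]
E[N²] = Var(N) + E[N]² = 0.026666667 + 0.04 = 0.066666667
E[A²] = Var(A) + E[A]² = 6.75 + 20.25 = 27
E[Z] = 0.066666667 + 27 = 27.066667

27.066667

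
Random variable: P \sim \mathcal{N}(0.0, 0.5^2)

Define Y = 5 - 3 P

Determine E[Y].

For Y = -3P + 5:
E[Y] = -3 * E[P] + 5
E[P] = 0.0 = 0
E[Y] = -3 * 0 + 5 = 5

5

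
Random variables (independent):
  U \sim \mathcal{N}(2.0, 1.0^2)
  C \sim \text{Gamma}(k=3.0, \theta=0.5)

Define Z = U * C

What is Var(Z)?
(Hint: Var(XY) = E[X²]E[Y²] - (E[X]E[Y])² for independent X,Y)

Var(XY) = E[X²]E[Y²] - (E[X]E[Y])²
E[U] = 2, Var(U) = 1
E[C] = 1.5, Var(C) = 0.75
E[U²] = 1 + 2² = 5
E[C²] = 0.75 + 1.5² = 3
Var(Z) = 5*3 - (2*1.5)²
= 15 - 9 = 6

6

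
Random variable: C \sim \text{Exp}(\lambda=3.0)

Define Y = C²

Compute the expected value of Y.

E[C²] = Var(C) + (E[C])² = 0.11111111 + 0.11111111 = 0.22222222

0.22222222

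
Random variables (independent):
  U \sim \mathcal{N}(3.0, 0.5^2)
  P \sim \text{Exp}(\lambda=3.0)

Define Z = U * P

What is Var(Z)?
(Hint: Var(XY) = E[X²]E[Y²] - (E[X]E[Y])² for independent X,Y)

Var(XY) = E[X²]E[Y²] - (E[X]E[Y])²
E[U] = 3, Var(U) = 0.25
E[P] = 0.33333333, Var(P) = 0.11111111
E[U²] = 0.25 + 3² = 9.25
E[P²] = 0.11111111 + 0.33333333² = 0.22222222
Var(Z) = 9.25*0.22222222 - (3*0.33333333)²
= 2.0555556 - 1 = 1.0555556

1.0555556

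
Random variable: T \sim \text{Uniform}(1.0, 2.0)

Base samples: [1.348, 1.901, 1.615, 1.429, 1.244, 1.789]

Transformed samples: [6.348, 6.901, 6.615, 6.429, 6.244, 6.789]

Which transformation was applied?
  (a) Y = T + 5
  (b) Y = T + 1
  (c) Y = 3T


Checking option (a) Y = T + 5:
  T = 1.348 -> Y = 6.348 ✓
  T = 1.901 -> Y = 6.901 ✓
  T = 1.615 -> Y = 6.615 ✓
All samples match this transformation.

(a) T + 5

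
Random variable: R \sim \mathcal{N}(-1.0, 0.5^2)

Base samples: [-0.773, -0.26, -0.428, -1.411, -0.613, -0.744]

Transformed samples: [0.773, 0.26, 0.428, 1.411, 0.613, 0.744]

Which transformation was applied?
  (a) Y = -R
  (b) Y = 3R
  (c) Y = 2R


Checking option (a) Y = -R:
  R = -0.773 -> Y = 0.773 ✓
  R = -0.26 -> Y = 0.26 ✓
  R = -0.428 -> Y = 0.428 ✓
All samples match this transformation.

(a) -R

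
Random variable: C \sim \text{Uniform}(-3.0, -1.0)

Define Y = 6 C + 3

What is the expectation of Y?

For Y = 6C + 3:
E[Y] = 6 * E[C] + 3
E[C] = (-3 - 1)/2 = -2
E[Y] = 6 * (-2) + 3 = -9

-9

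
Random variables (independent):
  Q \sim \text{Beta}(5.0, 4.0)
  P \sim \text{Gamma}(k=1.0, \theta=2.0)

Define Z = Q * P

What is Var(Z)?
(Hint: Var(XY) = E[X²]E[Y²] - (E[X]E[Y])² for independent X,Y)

Var(XY) = E[X²]E[Y²] - (E[X]E[Y])²
E[Q] = 0.55555556, Var(Q) = 0.024691358
E[P] = 2, Var(P) = 4
E[Q²] = 0.024691358 + 0.55555556² = 0.33333333
E[P²] = 4 + 2² = 8
Var(Z) = 0.33333333*8 - (0.55555556*2)²
= 2.6666667 - 1.2345679 = 1.4320988

1.4320988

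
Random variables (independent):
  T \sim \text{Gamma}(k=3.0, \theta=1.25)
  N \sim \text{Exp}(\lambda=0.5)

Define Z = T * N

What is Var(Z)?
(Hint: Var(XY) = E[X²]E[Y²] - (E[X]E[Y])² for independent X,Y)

Var(XY) = E[X²]E[Y²] - (E[X]E[Y])²
E[T] = 3.75, Var(T) = 4.6875
E[N] = 2, Var(N) = 4
E[T²] = 4.6875 + 3.75² = 18.75
E[N²] = 4 + 2² = 8
Var(Z) = 18.75*8 - (3.75*2)²
= 150 - 56.25 = 93.75

93.75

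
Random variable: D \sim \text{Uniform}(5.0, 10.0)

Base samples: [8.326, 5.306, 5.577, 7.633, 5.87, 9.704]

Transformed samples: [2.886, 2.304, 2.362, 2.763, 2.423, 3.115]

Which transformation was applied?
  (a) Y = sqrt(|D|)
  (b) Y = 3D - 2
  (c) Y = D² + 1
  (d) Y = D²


Checking option (a) Y = sqrt(|D|):
  D = 8.326 -> Y = 2.886 ✓
  D = 5.306 -> Y = 2.304 ✓
  D = 5.577 -> Y = 2.362 ✓
All samples match this transformation.

(a) sqrt(|D|)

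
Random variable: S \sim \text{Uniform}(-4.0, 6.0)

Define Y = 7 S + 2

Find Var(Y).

For Y = aS + b: Var(Y) = a² * Var(S)
Var(S) = (6 + 4)^2/12 = 8.3333333
Var(Y) = 7² * 8.3333333 = 49 * 8.3333333 = 408.33333

408.33333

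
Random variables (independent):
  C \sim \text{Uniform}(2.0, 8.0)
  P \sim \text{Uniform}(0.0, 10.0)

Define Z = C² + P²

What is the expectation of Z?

E[Z] = E[C²] + E[P²]
E[C²] = Var(C) + E[C]² = 3 + 25 = 28
E[P²] = Var(P) + E[P]² = 8.3333333 + 25 = 33.333333
E[Z] = 28 + 33.333333 = 61.333333

61.333333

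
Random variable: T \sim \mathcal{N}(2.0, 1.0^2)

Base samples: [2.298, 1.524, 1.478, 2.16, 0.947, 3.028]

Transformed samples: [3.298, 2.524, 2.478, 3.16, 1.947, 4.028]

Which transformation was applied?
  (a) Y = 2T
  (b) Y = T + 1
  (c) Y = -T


Checking option (b) Y = T + 1:
  T = 2.298 -> Y = 3.298 ✓
  T = 1.524 -> Y = 2.524 ✓
  T = 1.478 -> Y = 2.478 ✓
All samples match this transformation.

(b) T + 1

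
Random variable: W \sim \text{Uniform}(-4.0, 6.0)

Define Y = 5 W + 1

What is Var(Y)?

For Y = aW + b: Var(Y) = a² * Var(W)
Var(W) = (6 + 4)^2/12 = 8.3333333
Var(Y) = 5² * 8.3333333 = 25 * 8.3333333 = 208.33333

208.33333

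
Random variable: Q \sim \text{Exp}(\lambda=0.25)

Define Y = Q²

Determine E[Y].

Using E[X²] = Var(X) + (E[X])²:
E[Q] = 4
Var(Q) = 1/0.25^2 = 16
E[Q²] = 16 + 4² = 16 + 16 = 32

32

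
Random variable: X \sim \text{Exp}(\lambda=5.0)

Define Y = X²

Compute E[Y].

E[X²] = Var(X) + (E[X])² = 0.04 + 0.04 = 0.08

0.08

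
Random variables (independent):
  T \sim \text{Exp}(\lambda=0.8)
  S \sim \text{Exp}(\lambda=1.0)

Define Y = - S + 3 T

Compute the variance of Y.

For independent RVs: Var(aX + bY) = a²Var(X) + b²Var(Y)
Var(T) = 1.5625
Var(S) = 1
Var(Y) = 3²*1.5625 + (-1)²*1
= 9*1.5625 + 1*1 = 15.0625

15.0625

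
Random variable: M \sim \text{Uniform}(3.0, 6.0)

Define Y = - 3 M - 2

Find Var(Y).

For Y = aM + b: Var(Y) = a² * Var(M)
Var(M) = (6 - 3)^2/12 = 0.75
Var(Y) = (-3)² * 0.75 = 9 * 0.75 = 6.75

6.75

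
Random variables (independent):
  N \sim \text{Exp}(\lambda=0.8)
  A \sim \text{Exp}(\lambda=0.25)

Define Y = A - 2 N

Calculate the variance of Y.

For independent RVs: Var(aX + bY) = a²Var(X) + b²Var(Y)
Var(N) = 1.5625
Var(A) = 16
Var(Y) = (-2)²*1.5625 + 1²*16
= 4*1.5625 + 1*16 = 22.25

22.25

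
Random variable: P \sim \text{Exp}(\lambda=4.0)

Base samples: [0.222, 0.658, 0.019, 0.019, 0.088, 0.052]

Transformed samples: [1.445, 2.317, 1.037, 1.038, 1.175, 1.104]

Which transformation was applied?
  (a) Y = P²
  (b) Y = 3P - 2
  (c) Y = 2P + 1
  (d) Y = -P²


Checking option (c) Y = 2P + 1:
  P = 0.222 -> Y = 1.445 ✓
  P = 0.658 -> Y = 2.317 ✓
  P = 0.019 -> Y = 1.037 ✓
All samples match this transformation.

(c) 2P + 1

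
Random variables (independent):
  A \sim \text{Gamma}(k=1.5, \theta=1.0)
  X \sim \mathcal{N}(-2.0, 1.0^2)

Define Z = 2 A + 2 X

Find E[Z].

E[Z] = 2*E[A] + 2*E[X]
E[A] = 1.5
E[X] = -2
E[Z] = 2*1.5 + 2*(-2) = -1

-1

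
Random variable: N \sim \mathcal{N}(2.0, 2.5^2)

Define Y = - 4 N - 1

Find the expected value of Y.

For Y = -4N - 1:
E[Y] = -4 * E[N] - 1
E[N] = 2.0 = 2
E[Y] = -4 * 2 - 1 = -9

-9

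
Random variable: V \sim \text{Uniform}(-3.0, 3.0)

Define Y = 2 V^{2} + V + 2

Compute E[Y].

E[Y] = 2*E[V²] + 1*E[V] + 2
E[V] = 0
E[V²] = Var(V) + (E[V])² = 3 + 0 = 3
E[Y] = 2*3 + 1*0 + 2 = 8

8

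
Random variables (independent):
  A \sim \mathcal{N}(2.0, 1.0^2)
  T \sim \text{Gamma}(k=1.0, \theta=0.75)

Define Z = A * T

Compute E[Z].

For independent RVs: E[XY] = E[X]*E[Y]
E[A] = 2
E[T] = 0.75
E[Z] = 2 * 0.75 = 1.5

1.5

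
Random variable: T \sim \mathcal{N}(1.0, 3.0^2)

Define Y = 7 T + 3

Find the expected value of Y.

For Y = 7T + 3:
E[Y] = 7 * E[T] + 3
E[T] = 1.0 = 1
E[Y] = 7 * 1 + 3 = 10

10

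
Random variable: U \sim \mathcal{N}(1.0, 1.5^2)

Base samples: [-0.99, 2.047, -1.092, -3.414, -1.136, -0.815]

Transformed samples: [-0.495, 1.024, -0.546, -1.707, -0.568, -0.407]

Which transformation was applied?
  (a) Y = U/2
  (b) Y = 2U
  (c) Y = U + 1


Checking option (a) Y = U/2:
  U = -0.99 -> Y = -0.495 ✓
  U = 2.047 -> Y = 1.024 ✓
  U = -1.092 -> Y = -0.546 ✓
All samples match this transformation.

(a) U/2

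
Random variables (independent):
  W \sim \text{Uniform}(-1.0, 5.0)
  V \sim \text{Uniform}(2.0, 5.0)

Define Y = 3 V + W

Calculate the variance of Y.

For independent RVs: Var(aX + bY) = a²Var(X) + b²Var(Y)
Var(W) = 3
Var(V) = 0.75
Var(Y) = 1²*3 + 3²*0.75
= 1*3 + 9*0.75 = 9.75

9.75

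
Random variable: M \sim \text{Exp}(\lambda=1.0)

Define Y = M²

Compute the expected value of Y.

Using E[X²] = Var(X) + (E[X])²:
E[M] = 1
Var(M) = 1/1.0^2 = 1
E[M²] = 1 + 1² = 1 + 1 = 2

2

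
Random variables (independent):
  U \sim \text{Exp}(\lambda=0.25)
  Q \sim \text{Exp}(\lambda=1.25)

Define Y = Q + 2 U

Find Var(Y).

For independent RVs: Var(aX + bY) = a²Var(X) + b²Var(Y)
Var(U) = 16
Var(Q) = 0.64
Var(Y) = 2²*16 + 1²*0.64
= 4*16 + 1*0.64 = 64.64

64.64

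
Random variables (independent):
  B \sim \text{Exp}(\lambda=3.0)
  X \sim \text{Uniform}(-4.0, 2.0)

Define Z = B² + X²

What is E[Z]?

E[Z] = E[B²] + E[X²]
E[B²] = Var(B) + E[B]² = 0.11111111 + 0.11111111 = 0.22222222
E[X²] = Var(X) + E[X]² = 3 + 1 = 4
E[Z] = 0.22222222 + 4 = 4.2222222

4.2222222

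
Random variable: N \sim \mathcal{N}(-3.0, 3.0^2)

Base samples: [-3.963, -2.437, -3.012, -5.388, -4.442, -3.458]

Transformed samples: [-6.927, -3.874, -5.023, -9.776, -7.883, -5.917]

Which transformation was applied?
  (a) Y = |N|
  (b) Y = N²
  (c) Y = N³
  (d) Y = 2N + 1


Checking option (d) Y = 2N + 1:
  N = -3.963 -> Y = -6.927 ✓
  N = -2.437 -> Y = -3.874 ✓
  N = -3.012 -> Y = -5.023 ✓
All samples match this transformation.

(d) 2N + 1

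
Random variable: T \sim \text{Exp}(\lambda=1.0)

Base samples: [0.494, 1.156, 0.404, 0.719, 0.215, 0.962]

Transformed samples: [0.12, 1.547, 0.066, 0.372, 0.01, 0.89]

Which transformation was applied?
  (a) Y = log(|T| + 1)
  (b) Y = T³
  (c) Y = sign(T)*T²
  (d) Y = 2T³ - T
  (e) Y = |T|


Checking option (b) Y = T³:
  T = 0.494 -> Y = 0.12 ✓
  T = 1.156 -> Y = 1.547 ✓
  T = 0.404 -> Y = 0.066 ✓
All samples match this transformation.

(b) T³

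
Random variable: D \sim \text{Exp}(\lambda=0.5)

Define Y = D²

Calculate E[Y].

Using E[X²] = Var(X) + (E[X])²:
E[D] = 2
Var(D) = 1/0.5^2 = 4
E[D²] = 4 + 2² = 4 + 4 = 8

8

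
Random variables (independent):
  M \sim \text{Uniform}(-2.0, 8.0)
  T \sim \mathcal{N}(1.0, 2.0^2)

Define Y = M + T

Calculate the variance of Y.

For independent RVs: Var(aX + bY) = a²Var(X) + b²Var(Y)
Var(M) = 8.3333333
Var(T) = 4
Var(Y) = 1²*8.3333333 + 1²*4
= 1*8.3333333 + 1*4 = 12.333333

12.333333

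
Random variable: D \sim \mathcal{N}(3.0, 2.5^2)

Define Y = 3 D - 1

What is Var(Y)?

For Y = aD + b: Var(Y) = a² * Var(D)
Var(D) = 2.5^2 = 6.25
Var(Y) = 3² * 6.25 = 9 * 6.25 = 56.25

56.25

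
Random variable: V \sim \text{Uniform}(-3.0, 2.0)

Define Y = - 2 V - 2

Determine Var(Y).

For Y = aV + b: Var(Y) = a² * Var(V)
Var(V) = (2 + 3)^2/12 = 2.0833333
Var(Y) = (-2)² * 2.0833333 = 4 * 2.0833333 = 8.3333333

8.3333333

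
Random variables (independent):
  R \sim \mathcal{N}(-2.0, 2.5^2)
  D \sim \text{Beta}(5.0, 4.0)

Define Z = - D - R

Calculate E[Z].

E[Z] = -1*E[R] - 1*E[D]
E[R] = -2
E[D] = 0.55555556
E[Z] = -1*(-2) - 1*0.55555556 = 1.4444444

1.4444444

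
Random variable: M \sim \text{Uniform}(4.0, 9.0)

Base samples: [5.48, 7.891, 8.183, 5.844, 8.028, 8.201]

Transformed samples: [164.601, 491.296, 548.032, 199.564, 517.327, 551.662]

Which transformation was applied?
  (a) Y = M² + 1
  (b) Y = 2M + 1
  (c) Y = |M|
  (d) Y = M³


Checking option (d) Y = M³:
  M = 5.48 -> Y = 164.601 ✓
  M = 7.891 -> Y = 491.296 ✓
  M = 8.183 -> Y = 548.032 ✓
All samples match this transformation.

(d) M³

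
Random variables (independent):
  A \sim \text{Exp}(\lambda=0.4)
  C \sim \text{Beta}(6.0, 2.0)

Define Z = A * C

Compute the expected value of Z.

For independent RVs: E[XY] = E[X]*E[Y]
E[A] = 2.5
E[C] = 0.75
E[Z] = 2.5 * 0.75 = 1.875

1.875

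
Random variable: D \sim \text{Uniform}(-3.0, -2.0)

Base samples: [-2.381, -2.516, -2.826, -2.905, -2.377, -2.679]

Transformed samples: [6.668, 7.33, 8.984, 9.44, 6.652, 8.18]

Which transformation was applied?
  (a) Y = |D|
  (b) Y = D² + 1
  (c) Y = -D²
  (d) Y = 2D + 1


Checking option (b) Y = D² + 1:
  D = -2.381 -> Y = 6.668 ✓
  D = -2.516 -> Y = 7.33 ✓
  D = -2.826 -> Y = 8.984 ✓
All samples match this transformation.

(b) D² + 1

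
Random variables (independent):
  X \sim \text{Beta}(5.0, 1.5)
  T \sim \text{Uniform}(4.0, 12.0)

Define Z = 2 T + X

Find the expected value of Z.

E[Z] = 1*E[X] + 2*E[T]
E[X] = 0.76923077
E[T] = 8
E[Z] = 1*0.76923077 + 2*8 = 16.769231

16.769231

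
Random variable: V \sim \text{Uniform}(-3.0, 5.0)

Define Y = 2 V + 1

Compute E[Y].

For Y = 2V + 1:
E[Y] = 2 * E[V] + 1
E[V] = (-3 + 5)/2 = 1
E[Y] = 2 * 1 + 1 = 3

3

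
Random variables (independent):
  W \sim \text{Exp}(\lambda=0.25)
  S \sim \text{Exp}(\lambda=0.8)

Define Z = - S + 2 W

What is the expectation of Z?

E[Z] = 2*E[W] - 1*E[S]
E[W] = 4
E[S] = 1.25
E[Z] = 2*4 - 1*1.25 = 6.75

6.75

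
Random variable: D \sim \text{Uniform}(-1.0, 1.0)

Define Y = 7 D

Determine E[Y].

For Y = 7D:
E[Y] = 7 * E[D]
E[D] = (-1 + 1)/2 = 0
E[Y] = 7 * 0 = 0

0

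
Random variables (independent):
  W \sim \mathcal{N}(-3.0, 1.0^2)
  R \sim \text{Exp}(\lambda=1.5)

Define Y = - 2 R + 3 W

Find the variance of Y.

For independent RVs: Var(aX + bY) = a²Var(X) + b²Var(Y)
Var(W) = 1
Var(R) = 0.44444444
Var(Y) = 3²*1 + (-2)²*0.44444444
= 9*1 + 4*0.44444444 = 10.777778

10.777778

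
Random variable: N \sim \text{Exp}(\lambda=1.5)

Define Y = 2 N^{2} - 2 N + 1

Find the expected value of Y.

E[Y] = 2*E[N²] - 2*E[N] + 1
E[N] = 0.66666667
E[N²] = Var(N) + (E[N])² = 0.44444444 + 0.44444444 = 0.88888889
E[Y] = 2*0.88888889 - 2*0.66666667 + 1 = 1.4444444

1.4444444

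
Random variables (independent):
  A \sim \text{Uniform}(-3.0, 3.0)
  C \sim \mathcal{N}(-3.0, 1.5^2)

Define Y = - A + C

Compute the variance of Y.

For independent RVs: Var(aX + bY) = a²Var(X) + b²Var(Y)
Var(A) = 3
Var(C) = 2.25
Var(Y) = (-1)²*3 + 1²*2.25
= 1*3 + 1*2.25 = 5.25

5.25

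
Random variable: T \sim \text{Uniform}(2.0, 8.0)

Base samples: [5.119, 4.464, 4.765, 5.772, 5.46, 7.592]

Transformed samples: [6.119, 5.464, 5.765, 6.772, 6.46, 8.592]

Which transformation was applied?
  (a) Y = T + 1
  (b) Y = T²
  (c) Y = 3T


Checking option (a) Y = T + 1:
  T = 5.119 -> Y = 6.119 ✓
  T = 4.464 -> Y = 5.464 ✓
  T = 4.765 -> Y = 5.765 ✓
All samples match this transformation.

(a) T + 1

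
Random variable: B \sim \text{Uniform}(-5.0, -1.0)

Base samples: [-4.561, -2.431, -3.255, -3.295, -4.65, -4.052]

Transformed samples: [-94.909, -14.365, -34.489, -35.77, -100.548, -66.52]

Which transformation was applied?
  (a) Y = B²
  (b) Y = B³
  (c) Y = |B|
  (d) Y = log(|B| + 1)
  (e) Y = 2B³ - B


Checking option (b) Y = B³:
  B = -4.561 -> Y = -94.909 ✓
  B = -2.431 -> Y = -14.365 ✓
  B = -3.255 -> Y = -34.489 ✓
All samples match this transformation.

(b) B³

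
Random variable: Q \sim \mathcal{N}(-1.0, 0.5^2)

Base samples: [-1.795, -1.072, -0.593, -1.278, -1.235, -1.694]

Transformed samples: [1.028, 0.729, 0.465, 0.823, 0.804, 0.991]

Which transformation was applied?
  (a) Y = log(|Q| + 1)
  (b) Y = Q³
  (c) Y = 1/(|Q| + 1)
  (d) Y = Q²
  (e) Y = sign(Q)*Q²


Checking option (a) Y = log(|Q| + 1):
  Q = -1.795 -> Y = 1.028 ✓
  Q = -1.072 -> Y = 0.729 ✓
  Q = -0.593 -> Y = 0.465 ✓
All samples match this transformation.

(a) log(|Q| + 1)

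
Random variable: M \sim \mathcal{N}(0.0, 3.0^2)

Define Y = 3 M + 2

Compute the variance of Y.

For Y = aM + b: Var(Y) = a² * Var(M)
Var(M) = 3.0^2 = 9
Var(Y) = 3² * 9 = 9 * 9 = 81

81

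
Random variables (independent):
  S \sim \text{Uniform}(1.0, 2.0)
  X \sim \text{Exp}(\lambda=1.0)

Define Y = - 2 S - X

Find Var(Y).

For independent RVs: Var(aX + bY) = a²Var(X) + b²Var(Y)
Var(S) = 0.083333333
Var(X) = 1
Var(Y) = (-2)²*0.083333333 + (-1)²*1
= 4*0.083333333 + 1*1 = 1.3333333

1.3333333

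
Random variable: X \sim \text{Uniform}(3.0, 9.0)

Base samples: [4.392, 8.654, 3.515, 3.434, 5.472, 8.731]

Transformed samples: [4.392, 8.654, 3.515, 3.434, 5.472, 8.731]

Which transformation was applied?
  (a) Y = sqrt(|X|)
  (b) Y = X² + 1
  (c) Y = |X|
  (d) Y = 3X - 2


Checking option (c) Y = |X|:
  X = 4.392 -> Y = 4.392 ✓
  X = 8.654 -> Y = 8.654 ✓
  X = 3.515 -> Y = 3.515 ✓
All samples match this transformation.

(c) |X|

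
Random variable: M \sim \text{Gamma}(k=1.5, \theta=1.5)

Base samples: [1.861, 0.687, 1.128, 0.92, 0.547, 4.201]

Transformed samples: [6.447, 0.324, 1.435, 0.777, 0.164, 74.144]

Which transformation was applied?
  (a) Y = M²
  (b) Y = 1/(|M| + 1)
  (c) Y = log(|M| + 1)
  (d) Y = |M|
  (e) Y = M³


Checking option (e) Y = M³:
  M = 1.861 -> Y = 6.447 ✓
  M = 0.687 -> Y = 0.324 ✓
  M = 1.128 -> Y = 1.435 ✓
All samples match this transformation.

(e) M³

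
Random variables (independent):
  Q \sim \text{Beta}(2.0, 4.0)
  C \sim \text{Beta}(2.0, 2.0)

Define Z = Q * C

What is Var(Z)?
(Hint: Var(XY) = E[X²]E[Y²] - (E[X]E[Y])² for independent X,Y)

Var(XY) = E[X²]E[Y²] - (E[X]E[Y])²
E[Q] = 0.33333333, Var(Q) = 0.031746032
E[C] = 0.5, Var(C) = 0.05
E[Q²] = 0.031746032 + 0.33333333² = 0.14285714
E[C²] = 0.05 + 0.5² = 0.3
Var(Z) = 0.14285714*0.3 - (0.33333333*0.5)²
= 0.042857143 - 0.027777778 = 0.015079365

0.015079365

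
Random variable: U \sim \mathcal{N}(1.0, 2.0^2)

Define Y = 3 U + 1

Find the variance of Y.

For Y = aU + b: Var(Y) = a² * Var(U)
Var(U) = 2.0^2 = 4
Var(Y) = 3² * 4 = 9 * 4 = 36

36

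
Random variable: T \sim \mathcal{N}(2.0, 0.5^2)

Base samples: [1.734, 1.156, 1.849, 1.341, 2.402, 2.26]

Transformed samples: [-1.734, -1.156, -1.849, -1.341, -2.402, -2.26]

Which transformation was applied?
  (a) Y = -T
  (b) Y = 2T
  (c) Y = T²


Checking option (a) Y = -T:
  T = 1.734 -> Y = -1.734 ✓
  T = 1.156 -> Y = -1.156 ✓
  T = 1.849 -> Y = -1.849 ✓
All samples match this transformation.

(a) -T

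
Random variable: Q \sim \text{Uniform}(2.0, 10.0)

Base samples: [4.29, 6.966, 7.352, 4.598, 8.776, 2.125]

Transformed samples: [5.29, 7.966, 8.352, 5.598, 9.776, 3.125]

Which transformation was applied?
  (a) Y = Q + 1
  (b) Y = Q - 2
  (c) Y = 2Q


Checking option (a) Y = Q + 1:
  Q = 4.29 -> Y = 5.29 ✓
  Q = 6.966 -> Y = 7.966 ✓
  Q = 7.352 -> Y = 8.352 ✓
All samples match this transformation.

(a) Q + 1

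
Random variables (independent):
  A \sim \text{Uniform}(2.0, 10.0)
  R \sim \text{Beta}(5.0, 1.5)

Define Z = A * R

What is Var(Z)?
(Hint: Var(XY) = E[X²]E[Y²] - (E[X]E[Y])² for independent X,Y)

Var(XY) = E[X²]E[Y²] - (E[X]E[Y])²
E[A] = 6, Var(A) = 5.3333333
E[R] = 0.76923077, Var(R) = 0.023668639
E[A²] = 5.3333333 + 6² = 41.333333
E[R²] = 0.023668639 + 0.76923077² = 0.61538462
Var(Z) = 41.333333*0.61538462 - (6*0.76923077)²
= 25.435897 - 21.301775 = 4.1341223

4.1341223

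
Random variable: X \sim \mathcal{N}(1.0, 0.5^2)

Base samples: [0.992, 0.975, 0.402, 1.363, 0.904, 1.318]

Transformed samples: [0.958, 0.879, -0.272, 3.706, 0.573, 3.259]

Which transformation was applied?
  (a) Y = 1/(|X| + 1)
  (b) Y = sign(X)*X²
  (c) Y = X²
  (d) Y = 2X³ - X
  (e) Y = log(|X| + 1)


Checking option (d) Y = 2X³ - X:
  X = 0.992 -> Y = 0.958 ✓
  X = 0.975 -> Y = 0.879 ✓
  X = 0.402 -> Y = -0.272 ✓
All samples match this transformation.

(d) 2X³ - X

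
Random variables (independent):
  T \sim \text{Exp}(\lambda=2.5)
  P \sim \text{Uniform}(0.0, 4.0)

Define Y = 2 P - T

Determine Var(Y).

For independent RVs: Var(aX + bY) = a²Var(X) + b²Var(Y)
Var(T) = 0.16
Var(P) = 1.3333333
Var(Y) = (-1)²*0.16 + 2²*1.3333333
= 1*0.16 + 4*1.3333333 = 5.4933333

5.4933333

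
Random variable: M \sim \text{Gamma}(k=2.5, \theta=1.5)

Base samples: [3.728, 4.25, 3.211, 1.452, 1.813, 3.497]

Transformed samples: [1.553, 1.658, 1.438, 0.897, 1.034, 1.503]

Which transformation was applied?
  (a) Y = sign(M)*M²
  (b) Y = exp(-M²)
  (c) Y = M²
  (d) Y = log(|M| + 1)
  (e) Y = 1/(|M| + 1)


Checking option (d) Y = log(|M| + 1):
  M = 3.728 -> Y = 1.553 ✓
  M = 4.25 -> Y = 1.658 ✓
  M = 3.211 -> Y = 1.438 ✓
All samples match this transformation.

(d) log(|M| + 1)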